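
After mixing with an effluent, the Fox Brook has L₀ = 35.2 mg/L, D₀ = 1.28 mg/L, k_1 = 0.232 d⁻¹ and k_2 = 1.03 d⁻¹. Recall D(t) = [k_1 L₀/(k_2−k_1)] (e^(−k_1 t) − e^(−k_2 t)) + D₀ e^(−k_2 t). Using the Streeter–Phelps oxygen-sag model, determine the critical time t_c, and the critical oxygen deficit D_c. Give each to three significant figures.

With k_2/k_1 = 4.440 and 1 − D₀(k_2−k_1)/(k_1 L₀) = 0.8749,
t_c = ln(4.440 × 0.8749) / (1.03 − 0.232) = ln(3.884) / 0.7980 = 1.357/0.7980 = 1.700 d.
L(t_c) = L₀ e^(−k_1 t_c) = 35.2 × 0.6740 = 23.73 mg/L, and at the critical point k_2 D_c = k_1 L, so D_c = (0.232/1.03) × 23.73 = 5.344 mg/L.

t_c ≈ 1.70 d; D_c ≈ 5.34 mg/L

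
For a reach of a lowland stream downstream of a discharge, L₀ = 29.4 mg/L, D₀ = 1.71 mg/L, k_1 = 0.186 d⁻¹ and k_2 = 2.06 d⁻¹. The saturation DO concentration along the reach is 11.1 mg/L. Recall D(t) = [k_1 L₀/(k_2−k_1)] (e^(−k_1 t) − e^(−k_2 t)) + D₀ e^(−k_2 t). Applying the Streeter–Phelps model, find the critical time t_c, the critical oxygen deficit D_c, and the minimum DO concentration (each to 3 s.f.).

t_c ≈ 0.813 d; D_c ≈ 2.28 mg/L; min DO ≈ 8.82 mg/L

t_c = [1/(k_2−k_1)] ln[(k_2/k_1)(1 − D₀(k_2−k_1)/(k_1 L₀))]
= [1/(2.06−0.186)] ln[(2.06/0.186)(1 − 1.71×1.874/(0.186×29.4))]
= (1/1.874) ln[11.08 × 0.4140] = 0.5336 × ln(4.585) = 0.5336 × 1.523 = 0.8126 d.
L(t_c) = L₀ e^(−k_1 t_c) = 29.4 × 0.8597 = 25.28 mg/L, and at the critical point k_2 D_c = k_1 L, so D_c = (0.186/2.06) × 25.28 = 2.282 mg/L.
Minimum DO = C_s − D_c = 11.1 − 2.282 = 8.818 mg/L.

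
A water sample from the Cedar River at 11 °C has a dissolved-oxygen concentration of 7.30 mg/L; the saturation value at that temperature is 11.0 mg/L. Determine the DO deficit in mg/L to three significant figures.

D ≈ 3.70 mg/L

D = C_s − C = 11.0 − 7.30 = 3.70 mg/L.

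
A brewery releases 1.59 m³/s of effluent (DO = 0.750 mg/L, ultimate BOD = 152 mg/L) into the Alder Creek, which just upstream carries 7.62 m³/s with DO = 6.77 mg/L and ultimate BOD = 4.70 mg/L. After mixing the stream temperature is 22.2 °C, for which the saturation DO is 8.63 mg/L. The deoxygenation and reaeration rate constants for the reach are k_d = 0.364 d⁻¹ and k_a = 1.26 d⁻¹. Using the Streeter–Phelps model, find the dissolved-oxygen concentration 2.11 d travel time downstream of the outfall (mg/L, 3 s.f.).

Mixed DO = (7.62×6.77 + 1.59×0.750)/(7.62+1.59) = 52.78/9.210 = 5.731 mg/L.
Mixed L₀ = (7.62×4.70 + 1.59×152)/(9.210) = 277.5/9.210 = 30.13 mg/L.
Initial deficit D₀ = C_s − DO₀ = 8.63 − 5.731 = 2.899 mg/L.
D(2.11) = [0.364×30.13/(1.26−0.364)](e^(−0.364×2.11) − e^(−1.26×2.11)) + 2.899 e^(−1.26×2.11)
= 12.24 × (0.4639 − 0.07005) + 2.899 × 0.07005 = 5.024 mg/L.
DO = 8.63 − 5.024 = 3.606 mg/L.

DO ≈ 3.61 mg/L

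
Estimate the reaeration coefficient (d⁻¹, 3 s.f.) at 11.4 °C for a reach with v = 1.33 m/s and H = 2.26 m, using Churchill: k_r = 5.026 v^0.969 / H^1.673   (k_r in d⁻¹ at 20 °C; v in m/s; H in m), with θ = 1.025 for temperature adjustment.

k_r(20) = 5.026 × 1.33^0.969 / 2.26^1.673 = 5.026 × 1.318 / 3.912 = 1.694 d⁻¹.
k_r(11.4) = 1.694 × 1.025^(11.4−20) = 1.694 × 0.8087 = 1.370 d⁻¹.

k_r ≈ 1.37 d⁻¹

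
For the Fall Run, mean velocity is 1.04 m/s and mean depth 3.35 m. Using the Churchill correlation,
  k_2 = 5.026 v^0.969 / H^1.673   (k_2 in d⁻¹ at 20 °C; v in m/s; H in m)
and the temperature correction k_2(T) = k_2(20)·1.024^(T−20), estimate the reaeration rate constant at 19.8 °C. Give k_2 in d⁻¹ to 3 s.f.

k_2(20) = 5.026 × 1.04^0.969 / 3.35^1.673 = 5.026 × 1.039 / 7.558 = 0.6908 d⁻¹.
k_2(19.8) = 0.6908 × 1.024^(19.8−20) = 0.6908 × 0.9953 = 0.6875 d⁻¹.

k_2 ≈ 0.687 d⁻¹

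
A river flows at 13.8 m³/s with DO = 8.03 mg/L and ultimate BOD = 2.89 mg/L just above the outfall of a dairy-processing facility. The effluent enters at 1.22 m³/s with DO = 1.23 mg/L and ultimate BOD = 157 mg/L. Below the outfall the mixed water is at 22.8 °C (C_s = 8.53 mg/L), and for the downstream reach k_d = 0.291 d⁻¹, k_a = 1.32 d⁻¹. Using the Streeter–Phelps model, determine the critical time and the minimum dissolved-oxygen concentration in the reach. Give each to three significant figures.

t_c ≈ 1.20 d; minimum DO ≈ 6.14 mg/L

Mixed DO = (13.8×8.03 + 1.22×1.23)/(13.8+1.22) = 112.3/15.02 = 7.478 mg/L.
Mixed L₀ = (13.8×2.89 + 1.22×157)/(15.02) = 231.4/15.02 = 15.41 mg/L.
Initial deficit D₀ = C_s − DO₀ = 8.53 − 7.478 = 1.052 mg/L.
t_c = (1/1.029) ln[(1.32/0.291)(1 − 1.052×1.029/(0.291×15.41))] = 0.9718 × ln(3.441) = 1.201 d.
D_c = (0.291/1.32) × 15.41 × e^(−0.291×1.201) = 0.2205 × 15.41 × 0.7051 = 2.395 mg/L.
Minimum DO = 8.53 − 2.395 = 6.135 mg/L.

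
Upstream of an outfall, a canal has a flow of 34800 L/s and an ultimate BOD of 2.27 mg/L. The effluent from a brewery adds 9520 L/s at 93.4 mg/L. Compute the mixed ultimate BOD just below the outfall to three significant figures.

Flow-weighted mixing: C = (Q_r C_r + Q_w C_w)/(Q_r + Q_w)
= (34800×2.27 + 9520×93.4)/(34800 + 9520) = 968200/44320 = 21.84 mg/L.

21.8 mg/L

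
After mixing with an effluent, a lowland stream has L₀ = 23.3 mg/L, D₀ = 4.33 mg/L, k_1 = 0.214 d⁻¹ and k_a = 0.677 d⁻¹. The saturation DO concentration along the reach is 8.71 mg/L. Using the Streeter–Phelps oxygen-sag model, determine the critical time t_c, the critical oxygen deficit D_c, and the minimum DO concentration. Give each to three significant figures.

t_c = [1/(k_a−k_1)] ln[(k_a/k_1)(1 − D₀(k_a−k_1)/(k_1 L₀))]
= [1/(0.677−0.214)] ln[(0.677/0.214)(1 − 4.33×0.4630/(0.214×23.3))]
= (1/0.4630) ln[3.164 × 0.5979] = 2.160 × ln(1.892) = 2.160 × 0.6374 = 1.377 d.
D_c = (k_1/k_a) L₀ e^(−k_1 t_c) = (0.214/0.677) × 23.3 × e^(−0.214×1.377) = 0.3161 × 23.3 × 0.7448 = 5.486 mg/L.
Minimum DO = C_s − D_c = 8.71 − 5.486 = 3.224 mg/L.

t_c ≈ 1.38 d; D_c ≈ 5.49 mg/L; min DO ≈ 3.22 mg/L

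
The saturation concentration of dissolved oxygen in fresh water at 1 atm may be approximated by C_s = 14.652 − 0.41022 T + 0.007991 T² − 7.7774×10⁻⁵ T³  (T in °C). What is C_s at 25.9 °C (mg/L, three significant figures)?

C_s = 14.652 − 0.41022×25.9 + 0.007991×25.9² − 7.7774×10⁻⁵×25.9³ = 8.037 mg/L.

C_s ≈ 8.04 mg/L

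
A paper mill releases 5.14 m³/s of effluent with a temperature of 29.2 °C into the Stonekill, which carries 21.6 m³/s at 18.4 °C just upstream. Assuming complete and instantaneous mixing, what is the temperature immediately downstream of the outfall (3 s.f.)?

Flow-weighted mixing: C = (Q_r C_r + Q_w C_w)/(Q_r + Q_w)
= (21.6×18.4 + 5.14×29.2)/(21.6 + 5.14) = 547.5/26.74 = 20.48 °C.

20.5 °C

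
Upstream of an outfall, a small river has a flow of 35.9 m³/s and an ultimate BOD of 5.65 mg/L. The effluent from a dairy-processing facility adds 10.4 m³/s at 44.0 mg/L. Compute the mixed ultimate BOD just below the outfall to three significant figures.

Flow-weighted mixing: C = (Q_r C_r + Q_w C_w)/(Q_r + Q_w)
= (35.9×5.65 + 10.4×44.0)/(35.9 + 10.4) = 660.4/46.30 = 14.26 mg/L.

14.3 mg/L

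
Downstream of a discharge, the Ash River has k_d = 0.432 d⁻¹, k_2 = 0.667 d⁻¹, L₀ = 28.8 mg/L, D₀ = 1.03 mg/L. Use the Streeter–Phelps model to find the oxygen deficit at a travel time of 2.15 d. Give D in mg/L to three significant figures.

D ≈ 8.54 mg/L

k_d L₀/(k_2−k_d) = 0.432×28.8/(0.667−0.432) = 12.44/0.2350 = 52.94 mg/L.
e^(−k_d t) = e^(−0.432×2.150) = 0.3950; e^(−k_2 t) = e^(−0.667×2.150) = 0.2383.
D = 52.94 × (0.3950 − 0.2383) + 1.03 × 0.2383 = 8.295 + 0.2455 = 8.541 mg/L.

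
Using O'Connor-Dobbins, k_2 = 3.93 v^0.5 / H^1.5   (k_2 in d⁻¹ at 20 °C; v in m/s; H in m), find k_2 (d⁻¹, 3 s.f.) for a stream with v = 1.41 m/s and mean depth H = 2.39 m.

k_2 ≈ 1.26 d⁻¹

k_2 = 3.93 × 1.41^0.5 / 2.39^1.5 = 3.93 × 1.187 / 3.695 = 1.263 d⁻¹.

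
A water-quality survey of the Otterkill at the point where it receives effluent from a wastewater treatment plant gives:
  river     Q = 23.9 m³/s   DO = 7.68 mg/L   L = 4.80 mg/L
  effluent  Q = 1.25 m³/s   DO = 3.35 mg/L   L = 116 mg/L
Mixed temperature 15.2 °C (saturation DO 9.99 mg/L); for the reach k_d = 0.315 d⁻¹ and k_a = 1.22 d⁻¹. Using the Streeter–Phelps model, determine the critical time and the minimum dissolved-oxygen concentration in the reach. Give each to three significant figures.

Mixed DO = (23.9×7.68 + 1.25×3.35)/(23.9+1.25) = 187.7/25.15 = 7.465 mg/L.
Mixed L₀ = (23.9×4.80 + 1.25×116)/(25.15) = 259.7/25.15 = 10.33 mg/L.
Initial deficit D₀ = C_s − DO₀ = 9.99 − 7.465 = 2.525 mg/L.
t_c = (1/0.9050) ln[(1.22/0.315)(1 − 2.525×0.9050/(0.315×10.33))] = 1.105 × ln(1.152) = 0.1564 d.
D_c = (0.315/1.22) × 10.33 × e^(−0.315×0.1564) = 0.2582 × 10.33 × 0.9519 = 2.538 mg/L.
Minimum DO = 9.99 − 2.538 = 7.452 mg/L.

t_c ≈ 0.156 d; minimum DO ≈ 7.45 mg/L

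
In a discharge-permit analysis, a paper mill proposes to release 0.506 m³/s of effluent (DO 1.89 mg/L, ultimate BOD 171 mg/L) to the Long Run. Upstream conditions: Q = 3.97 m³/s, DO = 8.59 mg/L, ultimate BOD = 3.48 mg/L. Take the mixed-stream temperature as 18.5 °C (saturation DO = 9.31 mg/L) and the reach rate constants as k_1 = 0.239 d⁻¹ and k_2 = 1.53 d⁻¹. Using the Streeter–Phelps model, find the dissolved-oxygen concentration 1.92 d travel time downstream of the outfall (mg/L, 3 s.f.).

DO ≈ 6.83 mg/L

Mixed DO = (3.97×8.59 + 0.506×1.89)/(3.97+0.506) = 35.06/4.476 = 7.833 mg/L.
Mixed L₀ = (3.97×3.48 + 0.506×171)/(4.476) = 100.3/4.476 = 22.42 mg/L.
Initial deficit D₀ = C_s − DO₀ = 9.31 − 7.833 = 1.477 mg/L.
D(1.92) = [0.239×22.42/(1.53−0.239)](e^(−0.239×1.92) − e^(−1.53×1.92)) + 1.477 e^(−1.53×1.92)
= 4.150 × (0.6320 − 0.05299) + 1.477 × 0.05299 = 2.481 mg/L.
DO = 9.31 − 2.481 = 6.829 mg/L.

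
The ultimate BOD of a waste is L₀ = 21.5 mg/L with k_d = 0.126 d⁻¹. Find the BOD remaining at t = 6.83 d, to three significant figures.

L ≈ 9.09 mg/L

L_t = L₀ e^(−k_d t) = 21.5 × e^(−0.126×6.83) = 21.5 × 0.4229 = 9.093 mg/L.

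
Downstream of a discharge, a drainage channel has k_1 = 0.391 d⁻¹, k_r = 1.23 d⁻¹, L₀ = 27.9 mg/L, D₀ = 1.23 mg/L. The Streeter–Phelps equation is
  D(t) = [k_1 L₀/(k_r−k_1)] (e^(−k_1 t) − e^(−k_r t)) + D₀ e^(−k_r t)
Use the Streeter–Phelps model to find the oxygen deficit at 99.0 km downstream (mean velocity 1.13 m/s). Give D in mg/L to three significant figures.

D ≈ 5.36 mg/L

Travel time t = x/v = 99.0 km / (1.13 m/s) = 99000 m / 1.13 m/s = 87610 s = 1.014 d.
k_1 L₀/(k_r−k_1) = 0.391×27.9/(1.23−0.391) = 10.91/0.8390 = 13.00 mg/L.
e^(−k_1 t) = e^(−0.391×1.014) = 0.6727; e^(−k_r t) = e^(−1.23×1.014) = 0.2873.
D = 13.00 × (0.6727 − 0.2873) + 1.23 × 0.2873 = 5.011 + 0.3534 = 5.364 mg/L.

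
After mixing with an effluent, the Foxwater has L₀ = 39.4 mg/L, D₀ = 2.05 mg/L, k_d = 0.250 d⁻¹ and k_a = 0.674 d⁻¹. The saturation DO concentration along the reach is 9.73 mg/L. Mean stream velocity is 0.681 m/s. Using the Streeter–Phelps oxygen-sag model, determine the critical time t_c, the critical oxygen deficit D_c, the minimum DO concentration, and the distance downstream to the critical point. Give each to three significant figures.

t_c ≈ 2.12 d; D_c ≈ 8.60 mg/L; min DO ≈ 1.13 mg/L; x_c ≈ 125 km

t_c = [1/(k_a−k_d)] ln[(k_a/k_d)(1 − D₀(k_a−k_d)/(k_d L₀))]
= [1/(0.674−0.250)] ln[(0.674/0.250)(1 − 2.05×0.4240/(0.250×39.4))]
= (1/0.4240) ln[2.696 × 0.9118] = 2.358 × ln(2.458) = 2.358 × 0.8994 = 2.121 d.
D_c = (k_d/k_a) L₀ e^(−k_d t_c) = (0.250/0.674) × 39.4 × e^(−0.250×2.121) = 0.3709 × 39.4 × 0.5884 = 8.599 mg/L.
Minimum DO = C_s − D_c = 9.73 − 8.599 = 1.131 mg/L.
x_c = v t_c = 0.681 m/s × 2.121 d × 86400 s/d = 124800 m ≈ 125 km.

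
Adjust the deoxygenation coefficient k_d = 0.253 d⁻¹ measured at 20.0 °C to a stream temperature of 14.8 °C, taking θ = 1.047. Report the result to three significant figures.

k_d(T₂) = k_d(T₁) · θ^(T₂−T₁) = 0.253 × 1.047^(14.8−20.0)
= 0.253 × 1.047^-5.20 = 0.253 × 0.7875 = 0.1992 d⁻¹.

k_d ≈ 0.199 d⁻¹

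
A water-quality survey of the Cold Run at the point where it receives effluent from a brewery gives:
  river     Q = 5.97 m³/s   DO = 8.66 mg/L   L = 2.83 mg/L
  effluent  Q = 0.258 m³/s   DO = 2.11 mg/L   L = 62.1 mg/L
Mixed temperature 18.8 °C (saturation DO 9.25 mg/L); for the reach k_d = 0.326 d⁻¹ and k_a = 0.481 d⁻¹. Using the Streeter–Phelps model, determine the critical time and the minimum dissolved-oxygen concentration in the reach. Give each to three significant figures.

Mixed DO = (5.97×8.66 + 0.258×2.11)/(5.97+0.258) = 52.24/6.228 = 8.389 mg/L.
Mixed L₀ = (5.97×2.83 + 0.258×62.1)/(6.228) = 32.92/6.228 = 5.285 mg/L.
Initial deficit D₀ = C_s − DO₀ = 9.25 − 8.389 = 0.8613 mg/L.
t_c = (1/0.1550) ln[(0.481/0.326)(1 − 0.8613×0.1550/(0.326×5.285))] = 6.452 × ln(1.361) = 1.989 d.
D_c = (0.326/0.481) × 5.285 × e^(−0.326×1.989) = 0.6778 × 5.285 × 0.5228 = 1.873 mg/L.
Minimum DO = 9.25 − 1.873 = 7.377 mg/L.

t_c ≈ 1.99 d; minimum DO ≈ 7.38 mg/L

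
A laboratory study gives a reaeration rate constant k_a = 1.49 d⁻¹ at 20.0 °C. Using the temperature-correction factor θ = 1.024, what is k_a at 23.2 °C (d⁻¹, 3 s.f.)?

k_a ≈ 1.61 d⁻¹

k_a(T₂) = k_a(T₁) · θ^(T₂−T₁) = 1.49 × 1.024^(23.2−20.0)
= 1.49 × 1.024^3.20 = 1.49 × 1.079 = 1.607 d⁻¹.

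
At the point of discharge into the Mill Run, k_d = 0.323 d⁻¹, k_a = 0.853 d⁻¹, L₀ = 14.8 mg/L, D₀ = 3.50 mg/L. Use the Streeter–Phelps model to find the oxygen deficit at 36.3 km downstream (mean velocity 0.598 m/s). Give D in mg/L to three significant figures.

D ≈ 4.16 mg/L

Travel time t = x/v = 36.3 km / (0.598 m/s) = 36300 m / 0.598 m/s = 60700 s = 0.7026 d.
k_d L₀/(k_a−k_d) = 0.323×14.8/(0.853−0.323) = 4.780/0.5300 = 9.020 mg/L.
e^(−k_d t) = e^(−0.323×0.7026) = 0.7970; e^(−k_a t) = e^(−0.853×0.7026) = 0.5492.
D = 9.020 × (0.7970 − 0.5492) + 3.50 × 0.5492 = 2.235 + 1.922 = 4.157 mg/L.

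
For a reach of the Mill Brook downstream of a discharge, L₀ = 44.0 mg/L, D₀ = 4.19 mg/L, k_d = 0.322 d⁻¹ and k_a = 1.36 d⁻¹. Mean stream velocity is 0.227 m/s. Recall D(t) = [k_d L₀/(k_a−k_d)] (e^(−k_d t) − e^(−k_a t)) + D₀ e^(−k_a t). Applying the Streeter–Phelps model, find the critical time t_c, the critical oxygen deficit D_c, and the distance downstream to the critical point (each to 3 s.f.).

With k_a/k_d = 4.224 and 1 − D₀(k_a−k_d)/(k_d L₀) = 0.6930,
t_c = ln(4.224 × 0.6930) / (1.36 − 0.322) = ln(2.927) / 1.038 = 1.074/1.038 = 1.035 d.
L(t_c) = L₀ e^(−k_d t_c) = 44.0 × 0.7167 = 31.53 mg/L, and at the critical point k_a D_c = k_d L, so D_c = (0.322/1.36) × 31.53 = 7.466 mg/L.
x_c = v t_c = 0.227 m/s × 1.035 d × 86400 s/d = 20290 m ≈ 20.3 km.

t_c ≈ 1.03 d; D_c ≈ 7.47 mg/L; x_c ≈ 20.3 km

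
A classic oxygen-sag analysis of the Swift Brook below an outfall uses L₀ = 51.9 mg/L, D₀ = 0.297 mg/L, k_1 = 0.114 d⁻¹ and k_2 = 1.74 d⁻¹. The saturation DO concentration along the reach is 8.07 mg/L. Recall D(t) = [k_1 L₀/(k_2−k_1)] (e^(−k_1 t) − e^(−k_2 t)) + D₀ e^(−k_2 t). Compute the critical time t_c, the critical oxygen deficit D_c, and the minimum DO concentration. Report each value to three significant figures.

t_c ≈ 1.62 d; D_c ≈ 2.83 mg/L; min DO ≈ 5.24 mg/L

t_c = [1/(k_2−k_1)] ln[(k_2/k_1)(1 − D₀(k_2−k_1)/(k_1 L₀))]
= [1/(1.74−0.114)] ln[(1.74/0.114)(1 − 0.297×1.626/(0.114×51.9))]
= (1/1.626) ln[15.26 × 0.9184] = 0.6150 × ln(14.02) = 0.6150 × 2.640 = 1.624 d.
L(t_c) = L₀ e^(−k_1 t_c) = 51.9 × 0.8310 = 43.13 mg/L, and at the critical point k_2 D_c = k_1 L, so D_c = (0.114/1.74) × 43.13 = 2.826 mg/L.
Minimum DO = C_s − D_c = 8.07 − 2.826 = 5.244 mg/L.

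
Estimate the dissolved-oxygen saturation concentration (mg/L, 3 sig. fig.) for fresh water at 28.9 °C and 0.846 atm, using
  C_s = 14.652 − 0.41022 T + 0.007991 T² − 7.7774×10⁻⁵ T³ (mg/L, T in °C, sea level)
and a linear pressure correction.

C_s ≈ 6.42 mg/L

At sea level: C_s = 14.652 − 0.41022×28.9 + 0.007991×28.9² − 7.7774×10⁻⁵×28.9³ = 7.594 mg/L.
Pressure correction: C_s' = 7.594 × 0.846 = 6.424 mg/L.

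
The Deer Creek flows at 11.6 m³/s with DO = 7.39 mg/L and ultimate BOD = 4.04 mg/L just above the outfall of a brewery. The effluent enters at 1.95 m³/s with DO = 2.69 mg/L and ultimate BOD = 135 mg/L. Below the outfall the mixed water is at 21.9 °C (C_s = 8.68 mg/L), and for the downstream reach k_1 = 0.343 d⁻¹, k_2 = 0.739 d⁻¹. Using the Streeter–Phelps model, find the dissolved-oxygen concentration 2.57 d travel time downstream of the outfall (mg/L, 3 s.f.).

Mixed DO = (11.6×7.39 + 1.95×2.69)/(11.6+1.95) = 90.97/13.55 = 6.714 mg/L.
Mixed L₀ = (11.6×4.04 + 1.95×135)/(13.55) = 310.1/13.55 = 22.89 mg/L.
Initial deficit D₀ = C_s − DO₀ = 8.68 − 6.714 = 1.966 mg/L.
D(2.57) = [0.343×22.89/(0.739−0.343)](e^(−0.343×2.57) − e^(−0.739×2.57)) + 1.966 e^(−0.739×2.57)
= 19.82 × (0.4142 − 0.1497) + 1.966 × 0.1497 = 5.537 mg/L.
DO = 8.68 − 5.537 = 3.143 mg/L.

DO ≈ 3.14 mg/L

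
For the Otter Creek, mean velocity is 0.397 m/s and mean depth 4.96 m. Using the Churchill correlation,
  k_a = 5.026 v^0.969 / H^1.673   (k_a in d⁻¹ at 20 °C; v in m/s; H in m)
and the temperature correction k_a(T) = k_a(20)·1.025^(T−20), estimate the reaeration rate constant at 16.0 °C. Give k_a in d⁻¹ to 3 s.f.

k_a ≈ 0.128 d⁻¹

k_a(20) = 5.026 × 0.397^0.969 / 4.96^1.673 = 5.026 × 0.4085 / 14.57 = 0.1409 d⁻¹.
k_a(16.0) = 0.1409 × 1.025^(16.0−20) = 0.1409 × 0.9060 = 0.1276 d⁻¹.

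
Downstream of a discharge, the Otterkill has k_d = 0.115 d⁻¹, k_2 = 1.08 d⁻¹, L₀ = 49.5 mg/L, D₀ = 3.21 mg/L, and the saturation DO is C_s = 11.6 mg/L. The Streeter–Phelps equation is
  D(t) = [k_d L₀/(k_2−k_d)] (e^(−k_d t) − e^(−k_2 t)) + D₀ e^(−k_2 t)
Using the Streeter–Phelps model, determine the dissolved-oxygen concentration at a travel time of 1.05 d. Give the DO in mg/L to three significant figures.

DO ≈ 7.24 mg/L

k_d L₀/(k_2−k_d) = 0.115×49.5/(1.08−0.115) = 5.692/0.9650 = 5.899 mg/L.
e^(−k_d t) = e^(−0.115×1.050) = 0.8863; e^(−k_2 t) = e^(−1.08×1.050) = 0.3217.
D = 5.899 × (0.8863 − 0.3217) + 3.21 × 0.3217 = 3.330 + 1.033 = 4.363 mg/L.
DO = C_s − D = 11.6 − 4.363 = 7.237 mg/L.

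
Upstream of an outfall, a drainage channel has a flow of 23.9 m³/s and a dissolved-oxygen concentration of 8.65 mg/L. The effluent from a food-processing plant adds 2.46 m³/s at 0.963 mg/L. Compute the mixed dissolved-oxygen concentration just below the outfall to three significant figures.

Flow-weighted mixing: C = (Q_r C_r + Q_w C_w)/(Q_r + Q_w)
= (23.9×8.65 + 2.46×0.963)/(23.9 + 2.46) = 209.1/26.36 = 7.933 mg/L.

7.93 mg/L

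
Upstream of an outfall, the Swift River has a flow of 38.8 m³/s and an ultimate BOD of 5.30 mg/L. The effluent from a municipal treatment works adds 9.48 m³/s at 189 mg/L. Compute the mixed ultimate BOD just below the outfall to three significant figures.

41.4 mg/L

Flow-weighted mixing: C = (Q_r C_r + Q_w C_w)/(Q_r + Q_w)
= (38.8×5.30 + 9.48×189)/(38.8 + 9.48) = 1997/48.28 = 41.37 mg/L.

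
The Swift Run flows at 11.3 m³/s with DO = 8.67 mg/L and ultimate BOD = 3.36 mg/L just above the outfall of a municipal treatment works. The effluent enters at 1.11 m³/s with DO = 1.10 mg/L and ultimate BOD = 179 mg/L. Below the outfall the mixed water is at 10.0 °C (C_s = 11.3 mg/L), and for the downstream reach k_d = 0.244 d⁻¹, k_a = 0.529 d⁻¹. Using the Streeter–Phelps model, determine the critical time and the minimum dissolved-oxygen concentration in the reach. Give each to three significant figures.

Mixed DO = (11.3×8.67 + 1.11×1.10)/(11.3+1.11) = 99.19/12.41 = 7.993 mg/L.
Mixed L₀ = (11.3×3.36 + 1.11×179)/(12.41) = 236.7/12.41 = 19.07 mg/L.
Initial deficit D₀ = C_s − DO₀ = 11.3 − 7.993 = 3.307 mg/L.
t_c = (1/0.2850) ln[(0.529/0.244)(1 − 3.307×0.2850/(0.244×19.07))] = 3.509 × ln(1.729) = 1.921 d.
D_c = (0.244/0.529) × 19.07 × e^(−0.244×1.921) = 0.4612 × 19.07 × 0.6258 = 5.505 mg/L.
Minimum DO = 11.3 − 5.505 = 5.795 mg/L.

t_c ≈ 1.92 d; minimum DO ≈ 5.80 mg/L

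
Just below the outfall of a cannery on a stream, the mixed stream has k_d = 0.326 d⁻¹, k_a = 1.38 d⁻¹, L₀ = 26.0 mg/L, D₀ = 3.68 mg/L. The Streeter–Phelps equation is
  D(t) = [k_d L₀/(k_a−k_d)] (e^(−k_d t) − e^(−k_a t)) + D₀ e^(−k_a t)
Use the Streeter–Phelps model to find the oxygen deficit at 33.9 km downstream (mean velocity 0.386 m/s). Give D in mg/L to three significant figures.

Travel time t = x/v = 33.9 km / (0.386 m/s) = 33900 m / 0.386 m/s = 87820 s = 1.016 d.
k_d L₀/(k_a−k_d) = 0.326×26.0/(1.38−0.326) = 8.476/1.054 = 8.042 mg/L.
e^(−k_d t) = e^(−0.326×1.016) = 0.7179; e^(−k_a t) = e^(−1.38×1.016) = 0.2459.
D = 8.042 × (0.7179 − 0.2459) + 3.68 × 0.2459 = 3.796 + 0.9050 = 4.701 mg/L.

D ≈ 4.70 mg/L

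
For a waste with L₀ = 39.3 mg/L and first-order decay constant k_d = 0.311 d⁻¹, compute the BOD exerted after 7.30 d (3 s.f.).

y ≈ 35.2 mg/L

y_t = L₀(1 − e^(−k_d t)) = 39.3 × (1 − e^(−0.311×7.30))
= 39.3 × (1 − 0.1033) = 39.3 × 0.8967 = 35.24 mg/L.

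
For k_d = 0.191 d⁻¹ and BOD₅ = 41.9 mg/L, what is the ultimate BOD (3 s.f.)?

L₀ ≈ 68.1 mg/L

BOD₅ = L₀(1 − e^(−5k_d)) ⇒ L₀ = BOD₅ / (1 − e^(−5×0.191))
= 41.9 / (1 − 0.3848) = 41.9 / 0.6152 = 68.11 mg/L.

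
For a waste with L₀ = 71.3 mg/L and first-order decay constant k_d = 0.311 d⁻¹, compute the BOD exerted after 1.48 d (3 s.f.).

y ≈ 26.3 mg/L

y_t = L₀(1 − e^(−k_d t)) = 71.3 × (1 − e^(−0.311×1.48))
= 71.3 × (1 − 0.6311) = 71.3 × 0.3689 = 26.30 mg/L.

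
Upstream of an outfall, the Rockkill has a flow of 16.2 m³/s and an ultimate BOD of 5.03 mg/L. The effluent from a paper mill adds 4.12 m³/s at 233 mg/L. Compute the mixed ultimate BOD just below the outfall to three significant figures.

51.3 mg/L

Flow-weighted mixing: C = (Q_r C_r + Q_w C_w)/(Q_r + Q_w)
= (16.2×5.03 + 4.12×233)/(16.2 + 4.12) = 1041/20.32 = 51.25 mg/L.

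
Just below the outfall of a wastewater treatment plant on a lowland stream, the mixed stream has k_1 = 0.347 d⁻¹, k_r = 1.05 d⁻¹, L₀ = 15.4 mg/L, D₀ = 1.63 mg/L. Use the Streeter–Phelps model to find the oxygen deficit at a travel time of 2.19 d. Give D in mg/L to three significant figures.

D ≈ 2.96 mg/L

k_1 L₀/(k_r−k_1) = 0.347×15.4/(1.05−0.347) = 5.344/0.7030 = 7.601 mg/L.
e^(−k_1 t) = e^(−0.347×2.190) = 0.4677; e^(−k_r t) = e^(−1.05×2.190) = 0.1003.
D = 7.601 × (0.4677 − 0.1003) + 1.63 × 0.1003 = 2.793 + 0.1635 = 2.956 mg/L.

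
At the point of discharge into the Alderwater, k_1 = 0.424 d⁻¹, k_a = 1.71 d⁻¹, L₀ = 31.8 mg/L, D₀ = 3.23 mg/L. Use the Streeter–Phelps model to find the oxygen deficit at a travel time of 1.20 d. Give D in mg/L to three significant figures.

k_1 L₀/(k_a−k_1) = 0.424×31.8/(1.71−0.424) = 13.48/1.286 = 10.48 mg/L.
e^(−k_1 t) = e^(−0.424×1.200) = 0.6012; e^(−k_a t) = e^(−1.71×1.200) = 0.1285.
D = 10.48 × (0.6012 − 0.1285) + 3.23 × 0.1285 = 4.956 + 0.4150 = 5.371 mg/L.

D ≈ 5.37 mg/L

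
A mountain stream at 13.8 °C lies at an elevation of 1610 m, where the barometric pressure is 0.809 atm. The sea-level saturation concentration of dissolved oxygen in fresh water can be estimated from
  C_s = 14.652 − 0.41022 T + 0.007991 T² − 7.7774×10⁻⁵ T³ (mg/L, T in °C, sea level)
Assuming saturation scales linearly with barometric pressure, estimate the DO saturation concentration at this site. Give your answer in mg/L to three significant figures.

C_s ≈ 8.34 mg/L

At sea level: C_s = 14.652 − 0.41022×13.8 + 0.007991×13.8² − 7.7774×10⁻⁵×13.8³ = 10.31 mg/L.
Pressure correction: C_s' = 10.31 × 0.809 = 8.339 mg/L.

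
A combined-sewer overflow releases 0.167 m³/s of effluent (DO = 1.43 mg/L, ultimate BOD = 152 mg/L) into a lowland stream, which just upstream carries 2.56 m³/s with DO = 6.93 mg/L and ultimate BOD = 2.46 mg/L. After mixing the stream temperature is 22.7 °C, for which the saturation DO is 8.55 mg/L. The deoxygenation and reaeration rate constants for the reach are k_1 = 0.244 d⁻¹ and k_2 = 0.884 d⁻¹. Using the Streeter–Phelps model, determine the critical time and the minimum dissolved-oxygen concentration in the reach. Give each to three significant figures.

Mixed DO = (2.56×6.93 + 0.167×1.43)/(2.56+0.167) = 17.98/2.727 = 6.593 mg/L.
Mixed L₀ = (2.56×2.46 + 0.167×152)/(2.727) = 31.68/2.727 = 11.62 mg/L.
Initial deficit D₀ = C_s − DO₀ = 8.55 − 6.593 = 1.957 mg/L.
t_c = (1/0.6400) ln[(0.884/0.244)(1 − 1.957×0.6400/(0.244×11.62))] = 1.562 × ln(2.022) = 1.100 d.
D_c = (0.244/0.884) × 11.62 × e^(−0.244×1.100) = 0.2760 × 11.62 × 0.7645 = 2.452 mg/L.
Minimum DO = 8.55 − 2.452 = 6.098 mg/L.

t_c ≈ 1.10 d; minimum DO ≈ 6.10 mg/L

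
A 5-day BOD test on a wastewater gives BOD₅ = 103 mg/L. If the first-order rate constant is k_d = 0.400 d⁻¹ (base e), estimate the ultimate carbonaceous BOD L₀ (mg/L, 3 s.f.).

L₀ ≈ 119 mg/L

BOD₅ = L₀(1 − e^(−5k_d)) ⇒ L₀ = BOD₅ / (1 − e^(−5×0.400))
= 103 / (1 − 0.1353) = 103 / 0.8647 = 119.1 mg/L.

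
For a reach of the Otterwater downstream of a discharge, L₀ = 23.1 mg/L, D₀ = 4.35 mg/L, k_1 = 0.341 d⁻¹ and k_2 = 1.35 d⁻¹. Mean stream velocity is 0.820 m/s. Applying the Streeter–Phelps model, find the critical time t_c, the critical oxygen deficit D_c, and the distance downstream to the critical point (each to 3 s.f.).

t_c = [1/(k_2−k_1)] ln[(k_2/k_1)(1 − D₀(k_2−k_1)/(k_1 L₀))]
= [1/(1.35−0.341)] ln[(1.35/0.341)(1 − 4.35×1.009/(0.341×23.1))]
= (1/1.009) ln[3.959 × 0.4428] = 0.9911 × ln(1.753) = 0.9911 × 0.5613 = 0.5563 d.
L(t_c) = L₀ e^(−k_1 t_c) = 23.1 × 0.8272 = 19.11 mg/L, and at the critical point k_2 D_c = k_1 L, so D_c = (0.341/1.35) × 19.11 = 4.827 mg/L.
x_c = v t_c = 0.820 m/s × 0.5563 d × 86400 s/d = 39410 m ≈ 39.4 km.

t_c ≈ 0.556 d; D_c ≈ 4.83 mg/L; x_c ≈ 39.4 km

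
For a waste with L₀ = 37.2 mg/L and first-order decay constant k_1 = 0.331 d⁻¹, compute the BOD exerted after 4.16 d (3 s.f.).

y ≈ 27.8 mg/L

y_t = L₀(1 − e^(−k_1 t)) = 37.2 × (1 − e^(−0.331×4.16))
= 37.2 × (1 − 0.2523) = 37.2 × 0.7477 = 27.81 mg/L.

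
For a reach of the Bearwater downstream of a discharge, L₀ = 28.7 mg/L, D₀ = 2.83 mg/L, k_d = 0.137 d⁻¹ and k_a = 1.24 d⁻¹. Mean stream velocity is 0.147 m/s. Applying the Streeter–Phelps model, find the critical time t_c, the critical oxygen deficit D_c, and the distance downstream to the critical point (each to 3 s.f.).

t_c ≈ 0.565 d; D_c ≈ 2.93 mg/L; x_c ≈ 7.18 km

With k_a/k_d = 9.051 and 1 − D₀(k_a−k_d)/(k_d L₀) = 0.2061,
t_c = ln(9.051 × 0.2061) / (1.24 − 0.137) = ln(1.866) / 1.103 = 0.6235/1.103 = 0.5653 d.
L(t_c) = L₀ e^(−k_d t_c) = 28.7 × 0.9255 = 26.56 mg/L, and at the critical point k_a D_c = k_d L, so D_c = (0.137/1.24) × 26.56 = 2.935 mg/L.
x_c = v t_c = 0.147 m/s × 0.5653 d × 86400 s/d = 7180 m ≈ 7.18 km.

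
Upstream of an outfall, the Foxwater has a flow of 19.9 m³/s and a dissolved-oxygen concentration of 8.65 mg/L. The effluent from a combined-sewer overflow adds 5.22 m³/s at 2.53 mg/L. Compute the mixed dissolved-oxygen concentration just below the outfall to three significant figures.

7.38 mg/L

Flow-weighted mixing: C = (Q_r C_r + Q_w C_w)/(Q_r + Q_w)
= (19.9×8.65 + 5.22×2.53)/(19.9 + 5.22) = 185.3/25.12 = 7.378 mg/L.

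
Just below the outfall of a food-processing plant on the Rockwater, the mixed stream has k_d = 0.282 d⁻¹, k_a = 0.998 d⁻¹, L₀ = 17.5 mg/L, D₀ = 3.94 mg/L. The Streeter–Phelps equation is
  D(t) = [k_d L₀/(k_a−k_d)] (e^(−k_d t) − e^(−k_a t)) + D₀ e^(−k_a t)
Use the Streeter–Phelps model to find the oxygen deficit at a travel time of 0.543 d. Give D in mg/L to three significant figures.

D ≈ 4.20 mg/L

k_d L₀/(k_a−k_d) = 0.282×17.5/(0.998−0.282) = 4.935/0.7160 = 6.892 mg/L.
e^(−k_d t) = e^(−0.282×0.5430) = 0.8580; e^(−k_a t) = e^(−0.998×0.5430) = 0.5816.
D = 6.892 × (0.8580 − 0.5816) + 3.94 × 0.5816 = 1.905 + 2.292 = 4.197 mg/L.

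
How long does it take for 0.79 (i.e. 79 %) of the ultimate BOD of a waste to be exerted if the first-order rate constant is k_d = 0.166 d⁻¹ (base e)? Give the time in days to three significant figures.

t ≈ 9.40 d

y/L₀ = 1 − e^(−k_d t) = 0.79 ⇒ e^(−k_d t) = 0.210
t = −ln(0.210) / 0.166 = 1.561 / 0.166 = 9.401 d.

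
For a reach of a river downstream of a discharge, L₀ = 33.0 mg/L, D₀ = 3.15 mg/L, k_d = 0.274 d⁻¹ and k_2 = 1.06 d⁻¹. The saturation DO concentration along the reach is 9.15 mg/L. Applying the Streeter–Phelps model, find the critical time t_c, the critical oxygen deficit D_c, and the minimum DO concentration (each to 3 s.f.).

t_c ≈ 1.31 d; D_c ≈ 5.95 mg/L; min DO ≈ 3.20 mg/L

At the critical point dD/dt = 0, so k_d L₀ e^(−k_d t) = k_2 D. Substituting D(t) from the Streeter–Phelps equation and solving for t gives
t_c = ln[(k_2/k_d)(1 − D₀(k_2−k_d)/(k_d L₀))] / (k_2−k_d).
Here k_2−k_d = 0.7860 d⁻¹ and 1 − D₀(k_2−k_d)/(k_d L₀) = 1 − 3.15×0.7860/(0.274×33.0) = 0.7262, so
t_c = ln(3.869 × 0.7262) / 0.7860 = 1.033 / 0.7860 = 1.314 d.
D_c = (k_d/k_2) L₀ e^(−k_d t_c) = (0.274/1.06) × 33.0 × e^(−0.274×1.314) = 0.2585 × 33.0 × 0.6976 = 5.951 mg/L.
Minimum DO = C_s − D_c = 9.15 − 5.951 = 3.199 mg/L.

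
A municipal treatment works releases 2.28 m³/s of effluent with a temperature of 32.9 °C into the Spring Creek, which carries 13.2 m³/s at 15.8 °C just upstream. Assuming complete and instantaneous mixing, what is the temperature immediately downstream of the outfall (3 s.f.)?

18.3 °C

Flow-weighted mixing: C = (Q_r C_r + Q_w C_w)/(Q_r + Q_w)
= (13.2×15.8 + 2.28×32.9)/(13.2 + 2.28) = 283.6/15.48 = 18.32 °C.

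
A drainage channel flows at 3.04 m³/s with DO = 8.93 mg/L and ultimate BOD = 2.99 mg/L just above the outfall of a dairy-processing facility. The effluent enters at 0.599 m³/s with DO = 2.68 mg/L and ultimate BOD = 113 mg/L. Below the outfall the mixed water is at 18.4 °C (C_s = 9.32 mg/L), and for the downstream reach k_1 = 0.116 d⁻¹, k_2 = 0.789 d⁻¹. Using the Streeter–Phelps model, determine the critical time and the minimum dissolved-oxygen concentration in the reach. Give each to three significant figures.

t_c ≈ 2.11 d; minimum DO ≈ 6.89 mg/L

Mixed DO = (3.04×8.93 + 0.599×2.68)/(3.04+0.599) = 28.75/3.639 = 7.901 mg/L.
Mixed L₀ = (3.04×2.99 + 0.599×113)/(3.639) = 76.78/3.639 = 21.10 mg/L.
Initial deficit D₀ = C_s − DO₀ = 9.32 − 7.901 = 1.419 mg/L.
t_c = (1/0.6730) ln[(0.789/0.116)(1 − 1.419×0.6730/(0.116×21.10))] = 1.486 × ln(4.148) = 2.114 d.
D_c = (0.116/0.789) × 21.10 × e^(−0.116×2.114) = 0.1470 × 21.10 × 0.7825 = 2.427 mg/L.
Minimum DO = 9.32 − 2.427 = 6.893 mg/L.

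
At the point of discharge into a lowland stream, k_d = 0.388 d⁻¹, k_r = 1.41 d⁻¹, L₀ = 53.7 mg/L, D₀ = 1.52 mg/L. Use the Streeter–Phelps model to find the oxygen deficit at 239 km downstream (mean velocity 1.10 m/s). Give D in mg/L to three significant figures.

D ≈ 7.14 mg/L

Travel time t = x/v = 239 km / (1.10 m/s) = 239000 m / 1.10 m/s = 217300 s = 2.515 d.
k_d L₀/(k_r−k_d) = 0.388×53.7/(1.41−0.388) = 20.84/1.022 = 20.39 mg/L.
e^(−k_d t) = e^(−0.388×2.515) = 0.3769; e^(−k_r t) = e^(−1.41×2.515) = 0.02885.
D = 20.39 × (0.3769 − 0.02885) + 1.52 × 0.02885 = 7.096 + 0.04385 = 7.140 mg/L.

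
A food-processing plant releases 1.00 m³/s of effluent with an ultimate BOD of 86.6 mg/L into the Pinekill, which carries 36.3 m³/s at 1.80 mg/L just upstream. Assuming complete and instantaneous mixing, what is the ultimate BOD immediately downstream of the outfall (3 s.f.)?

Flow-weighted mixing: C = (Q_r C_r + Q_w C_w)/(Q_r + Q_w)
= (36.3×1.80 + 1.00×86.6)/(36.3 + 1.00) = 151.9/37.30 = 4.073 mg/L.

4.07 mg/L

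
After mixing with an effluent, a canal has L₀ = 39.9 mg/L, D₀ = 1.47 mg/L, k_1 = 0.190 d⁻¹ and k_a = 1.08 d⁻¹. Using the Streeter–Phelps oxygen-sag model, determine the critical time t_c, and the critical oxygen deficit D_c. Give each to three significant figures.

With k_a/k_1 = 5.684 and 1 − D₀(k_a−k_1)/(k_1 L₀) = 0.8274,
t_c = ln(5.684 × 0.8274) / (1.08 − 0.190) = ln(4.703) / 0.8900 = 1.548/0.8900 = 1.740 d.
D_c = (k_1/k_a) L₀ e^(−k_1 t_c) = (0.190/1.08) × 39.9 × e^(−0.190×1.740) = 0.1759 × 39.9 × 0.7185 = 5.044 mg/L.

t_c ≈ 1.74 d; D_c ≈ 5.04 mg/L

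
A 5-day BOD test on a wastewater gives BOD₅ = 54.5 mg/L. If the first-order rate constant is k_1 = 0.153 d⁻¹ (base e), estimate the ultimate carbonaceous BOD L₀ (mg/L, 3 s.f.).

L₀ ≈ 102 mg/L

BOD₅ = L₀(1 − e^(−5k_1)) ⇒ L₀ = BOD₅ / (1 − e^(−5×0.153))
= 54.5 / (1 − 0.4653) = 54.5 / 0.5347 = 101.9 mg/L.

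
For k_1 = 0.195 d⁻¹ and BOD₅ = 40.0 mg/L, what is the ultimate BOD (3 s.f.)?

L₀ ≈ 64.2 mg/L

BOD₅ = L₀(1 − e^(−5k_1)) ⇒ L₀ = BOD₅ / (1 − e^(−5×0.195))
= 40.0 / (1 − 0.3772) = 40.0 / 0.6228 = 64.23 mg/L.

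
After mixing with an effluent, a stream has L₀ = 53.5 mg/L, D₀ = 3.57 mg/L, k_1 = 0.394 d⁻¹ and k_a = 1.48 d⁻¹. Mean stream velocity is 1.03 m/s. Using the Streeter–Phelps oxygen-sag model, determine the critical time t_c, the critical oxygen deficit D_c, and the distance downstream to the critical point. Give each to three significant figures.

With k_a/k_1 = 3.756 and 1 − D₀(k_a−k_1)/(k_1 L₀) = 0.8161,
t_c = ln(3.756 × 0.8161) / (1.48 − 0.394) = ln(3.065) / 1.086 = 1.120/1.086 = 1.031 d.
L(t_c) = L₀ e^(−k_1 t_c) = 53.5 × 0.6660 = 35.63 mg/L, and at the critical point k_a D_c = k_1 L, so D_c = (0.394/1.48) × 35.63 = 9.486 mg/L.
x_c = v t_c = 1.03 m/s × 1.031 d × 86400 s/d = 91790 m ≈ 91.8 km.

t_c ≈ 1.03 d; D_c ≈ 9.49 mg/L; x_c ≈ 91.8 km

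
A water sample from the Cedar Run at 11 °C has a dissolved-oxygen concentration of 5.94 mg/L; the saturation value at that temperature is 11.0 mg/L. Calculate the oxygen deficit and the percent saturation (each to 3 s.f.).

D = C_s − C = 11.0 − 5.94 = 5.06 mg/L.
% saturation = 5.94/11.0 × 100 = 54.0 %.

D ≈ 5.06 mg/L; 54.0 % saturation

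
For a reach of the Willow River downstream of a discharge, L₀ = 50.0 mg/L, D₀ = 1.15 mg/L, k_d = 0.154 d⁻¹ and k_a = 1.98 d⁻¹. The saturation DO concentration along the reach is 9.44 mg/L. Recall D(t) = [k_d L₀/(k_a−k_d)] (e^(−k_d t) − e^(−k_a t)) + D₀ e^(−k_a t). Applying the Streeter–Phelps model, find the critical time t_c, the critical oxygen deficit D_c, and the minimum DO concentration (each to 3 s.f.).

At the critical point dD/dt = 0, so k_d L₀ e^(−k_d t) = k_a D. Substituting D(t) from the Streeter–Phelps equation and solving for t gives
t_c = ln[(k_a/k_d)(1 − D₀(k_a−k_d)/(k_d L₀))] / (k_a−k_d).
Here k_a−k_d = 1.826 d⁻¹ and 1 − D₀(k_a−k_d)/(k_d L₀) = 1 − 1.15×1.826/(0.154×50.0) = 0.7273, so
t_c = ln(12.86 × 0.7273) / 1.826 = 2.235 / 1.826 = 1.224 d.
D_c = (k_d/k_a) L₀ e^(−k_d t_c) = (0.154/1.98) × 50.0 × e^(−0.154×1.224) = 0.07778 × 50.0 × 0.8282 = 3.221 mg/L.
Minimum DO = C_s − D_c = 9.44 − 3.221 = 6.219 mg/L.

t_c ≈ 1.22 d; D_c ≈ 3.22 mg/L; min DO ≈ 6.22 mg/L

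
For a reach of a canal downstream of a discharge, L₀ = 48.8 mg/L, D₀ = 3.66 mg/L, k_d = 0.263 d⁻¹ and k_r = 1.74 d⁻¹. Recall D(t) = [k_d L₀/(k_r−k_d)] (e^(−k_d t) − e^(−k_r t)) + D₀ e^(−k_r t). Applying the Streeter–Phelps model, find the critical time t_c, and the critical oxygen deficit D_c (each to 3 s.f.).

t_c ≈ 0.909 d; D_c ≈ 5.81 mg/L

At the critical point dD/dt = 0, so k_d L₀ e^(−k_d t) = k_r D. Substituting D(t) from the Streeter–Phelps equation and solving for t gives
t_c = ln[(k_r/k_d)(1 − D₀(k_r−k_d)/(k_d L₀))] / (k_r−k_d).
Here k_r−k_d = 1.477 d⁻¹ and 1 − D₀(k_r−k_d)/(k_d L₀) = 1 − 3.66×1.477/(0.263×48.8) = 0.5788, so
t_c = ln(6.616 × 0.5788) / 1.477 = 1.343 / 1.477 = 0.9091 d.
L(t_c) = L₀ e^(−k_d t_c) = 48.8 × 0.7873 = 38.42 mg/L, and at the critical point k_r D_c = k_d L, so D_c = (0.263/1.74) × 38.42 = 5.808 mg/L.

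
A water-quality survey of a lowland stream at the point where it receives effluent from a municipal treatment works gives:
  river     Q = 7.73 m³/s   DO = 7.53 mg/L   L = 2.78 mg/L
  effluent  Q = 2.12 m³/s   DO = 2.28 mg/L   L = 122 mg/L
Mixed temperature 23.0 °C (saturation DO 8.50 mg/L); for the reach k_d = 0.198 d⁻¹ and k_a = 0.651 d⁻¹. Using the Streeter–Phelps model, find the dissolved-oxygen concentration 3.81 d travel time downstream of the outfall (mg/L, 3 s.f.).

DO ≈ 3.52 mg/L

Mixed DO = (7.73×7.53 + 2.12×2.28)/(7.73+2.12) = 63.04/9.850 = 6.400 mg/L.
Mixed L₀ = (7.73×2.78 + 2.12×122)/(9.850) = 280.1/9.850 = 28.44 mg/L.
Initial deficit D₀ = C_s − DO₀ = 8.50 − 6.400 = 2.100 mg/L.
D(3.81) = [0.198×28.44/(0.651−0.198)](e^(−0.198×3.81) − e^(−0.651×3.81)) + 2.100 e^(−0.651×3.81)
= 12.43 × (0.4703 − 0.08372) + 2.100 × 0.08372 = 4.981 mg/L.
DO = 8.50 − 4.981 = 3.519 mg/L.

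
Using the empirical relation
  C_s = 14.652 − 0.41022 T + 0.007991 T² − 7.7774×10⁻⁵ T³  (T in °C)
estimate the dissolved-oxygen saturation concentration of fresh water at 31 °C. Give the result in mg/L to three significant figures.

C_s = 14.652 − 0.41022×31 + 0.007991×31² − 7.7774×10⁻⁵×31³ = 7.298 mg/L.

C_s ≈ 7.30 mg/L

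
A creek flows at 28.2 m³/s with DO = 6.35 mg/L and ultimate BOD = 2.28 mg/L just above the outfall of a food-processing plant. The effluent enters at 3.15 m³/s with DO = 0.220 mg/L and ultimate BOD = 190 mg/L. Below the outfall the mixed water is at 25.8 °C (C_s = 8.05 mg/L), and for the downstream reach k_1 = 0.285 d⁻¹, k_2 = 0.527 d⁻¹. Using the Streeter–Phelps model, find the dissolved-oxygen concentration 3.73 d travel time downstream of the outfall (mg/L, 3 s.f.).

DO ≈ 2.61 mg/L

Mixed DO = (28.2×6.35 + 3.15×0.220)/(28.2+3.15) = 179.8/31.35 = 5.734 mg/L.
Mixed L₀ = (28.2×2.28 + 3.15×190)/(31.35) = 662.8/31.35 = 21.14 mg/L.
Initial deficit D₀ = C_s − DO₀ = 8.05 − 5.734 = 2.316 mg/L.
D(3.73) = [0.285×21.14/(0.527−0.285)](e^(−0.285×3.73) − e^(−0.527×3.73)) + 2.316 e^(−0.527×3.73)
= 24.90 × (0.3454 − 0.1401) + 2.316 × 0.1401 = 5.437 mg/L.
DO = 8.05 − 5.437 = 2.613 mg/L.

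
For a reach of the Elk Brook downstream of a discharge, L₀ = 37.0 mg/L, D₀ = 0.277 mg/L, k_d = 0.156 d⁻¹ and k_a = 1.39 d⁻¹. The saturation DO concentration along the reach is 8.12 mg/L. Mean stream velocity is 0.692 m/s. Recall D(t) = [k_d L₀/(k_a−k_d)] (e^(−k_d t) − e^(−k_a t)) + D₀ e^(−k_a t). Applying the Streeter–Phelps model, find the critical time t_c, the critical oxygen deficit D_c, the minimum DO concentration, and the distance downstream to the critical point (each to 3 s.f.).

t_c ≈ 1.72 d; D_c ≈ 3.17 mg/L; min DO ≈ 4.95 mg/L; x_c ≈ 103 km

t_c = [1/(k_a−k_d)] ln[(k_a/k_d)(1 − D₀(k_a−k_d)/(k_d L₀))]
= [1/(1.39−0.156)] ln[(1.39/0.156)(1 − 0.277×1.234/(0.156×37.0))]
= (1/1.234) ln[8.910 × 0.9408] = 0.8104 × ln(8.383) = 0.8104 × 2.126 = 1.723 d.
D_c = (k_d/k_a) L₀ e^(−k_d t_c) = (0.156/1.39) × 37.0 × e^(−0.156×1.723) = 0.1122 × 37.0 × 0.7643 = 3.174 mg/L.
Minimum DO = C_s − D_c = 8.12 − 3.174 = 4.946 mg/L.
x_c = v t_c = 0.692 m/s × 1.723 d × 86400 s/d = 103000 m ≈ 103 km.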